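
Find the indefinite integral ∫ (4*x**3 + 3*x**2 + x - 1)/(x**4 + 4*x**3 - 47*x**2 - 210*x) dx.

Factor the denominator: x*(x - 7)*(x + 5)*(x + 6).
Partial-fraction decomposition: 763/(78*(x + 6)) - 431/(60*(x + 5)) + 1525/(1092*(x - 7)) + 1/(210*x).
Integrate each term: A/(x−a) contributes A·log|x−a|.

log(x)/210 + 1525*log(x - 7)/1092 - 431*log(x + 5)/60 + 763*log(x + 6)/78 + C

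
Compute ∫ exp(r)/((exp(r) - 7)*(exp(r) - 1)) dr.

log(exp(r) - 7)/6 - log(exp(r) - 1)/6 + C

Let u = e^r, du = e^r dr.
The integral becomes ∫ du/((u-7)(u-1)); decompose into partial fractions.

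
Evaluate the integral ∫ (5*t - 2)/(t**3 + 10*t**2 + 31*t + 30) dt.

-4*log(t + 2) + 17*log(t + 3)/2 - 9*log(t + 5)/2 + C

Factor the denominator: (t + 2)*(t + 3)*(t + 5).
Partial-fraction decomposition: -9/(2*(t + 5)) + 17/(2*(t + 3)) - 4/(t + 2).
Integrate each term: A/(t−a) contributes A·log|t−a|.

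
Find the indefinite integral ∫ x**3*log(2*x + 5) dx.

x**4*log(2*x + 5)/4 - x**4/16 + 5*x**3/24 - 25*x**2/32 + 125*x/32 - 625*log(2*x + 5)/64 + C

Use integration by parts with u = log(2*x + 5), dv = x**3 dx.
Then du = 2/(2*x + 5) dx and v = x**4/4.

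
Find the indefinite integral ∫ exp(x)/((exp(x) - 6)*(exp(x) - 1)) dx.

Let u = e^x, du = e^x dx.
The integral becomes ∫ du/((u-6)(u-1)); decompose into partial fractions.

log(exp(x) - 6)/5 - log(exp(x) - 1)/5 + C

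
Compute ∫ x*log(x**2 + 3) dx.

Let u = x**2 + 3, so du = (2*x) dx.
The integral becomes (1/2)·∫ log(u) du; integrate by parts with u′=log(u), dv′=du.

x**2*log(x**2 + 3)/2 - x**2/2 + 3*log(x**2 + 3)/2 + C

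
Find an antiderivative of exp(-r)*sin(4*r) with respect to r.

-exp(-r)*sin(4*r)/17 - 4*exp(-r)*cos(4*r)/17 + C

Let I denote the integral. Integrate by parts with u = sin(4*r), dv = exp(-r) dr, so v = -exp(-r): I = -exp(-r)*sin(4*r) + 4·∫ exp(-r)*cos(4*r) dr.
Apply parts again with u = cos(4*r), dv = exp(-r) dr: ∫ exp(-r)*cos(4*r) dr = -exp(-r)*cos(4*r) − 4·I. Substituting back brings back I: I = -exp(-r)*sin(4*r) - 4*exp(-r)*cos(4*r) − 16·I.
Solving for I: (1 + 16)·I equals the remaining terms, so I = (1/17)·(-exp(-r)*sin(4*r) - 4*exp(-r)*cos(4*r)).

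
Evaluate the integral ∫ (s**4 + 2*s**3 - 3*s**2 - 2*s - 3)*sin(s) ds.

Use integration by parts with u = s**4 + 2*s**3 - 3*s**2 - 2*s - 3, dv = sin(s) ds, so v = -cos(s).
Apply parts 4 times (tabular method): alternate signs, differentiate u down to 0, integrate dv up.

-s**4*cos(s) + 4*s**3*sin(s) - 2*s**3*cos(s) + 6*s**2*sin(s) + 15*s**2*cos(s) - 30*s*sin(s) + 14*s*cos(s) - 14*sin(s) - 27*cos(s) + C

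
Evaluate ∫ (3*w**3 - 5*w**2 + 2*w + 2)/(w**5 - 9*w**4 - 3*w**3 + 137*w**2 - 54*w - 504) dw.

Factor the denominator: (w - 7)*(w - 4)*(w - 3)*(w + 2)*(w + 3).
Partial-fraction decomposition: -13/(42*(w + 3)) + 23/(135*(w + 2)) + 11/(30*(w - 3)) - 61/(63*(w - 4)) + 20/(27*(w - 7)).
Integrate each term: A/(w−a) contributes A·log|w−a|.

20*log(w - 7)/27 - 61*log(w - 4)/63 + 11*log(w - 3)/30 + 23*log(w + 2)/135 - 13*log(w + 3)/42 + C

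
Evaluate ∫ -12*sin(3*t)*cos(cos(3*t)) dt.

Let u = cos(3*t), so du = (-3*sin(3*t)) dt.
Rewriting, the integral becomes 4·∫ cos(u) du = 4·sin(u).
Substituting back, u = cos(3*t).

4*sin(cos(3*t)) + C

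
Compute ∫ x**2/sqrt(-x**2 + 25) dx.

-x*sqrt(-x**2 + 25)/2 + 25*asin(x/5)/2 + C

Substitute x = 5·sin(θ), so dx = 5·cos(θ) dθ and the radical becomes sqrt(-x**2 + 25) = 5·cos(θ) by the Pythagorean identity.
Integrate the resulting trig expression in θ, then back-substitute θ = asin(x/5), sin(θ) = x/5, cos(θ) = sqrt(-x**2 + 25)/5 (absorbing any constant into C).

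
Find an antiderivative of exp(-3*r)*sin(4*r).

Let I denote the integral. Integrate by parts with u = sin(4*r), dv = exp(-3*r) dr, so v = -exp(-3*r)/3: I = -exp(-3*r)*sin(4*r)/3 + (4/3)·∫ exp(-3*r)*cos(4*r) dr.
Apply parts again with u = cos(4*r), dv = exp(-3*r) dr: ∫ exp(-3*r)*cos(4*r) dr = -exp(-3*r)*cos(4*r)/3 − (4/3)·I. Substituting back brings back I: I = -exp(-3*r)*sin(4*r)/3 - 4*exp(-3*r)*cos(4*r)/9 − (16/9)·I.
Solving for I: (1 + 16/9)·I equals the remaining terms, so I = (9/25)·(-exp(-3*r)*sin(4*r)/3 - 4*exp(-3*r)*cos(4*r)/9).

-3*exp(-3*r)*sin(4*r)/25 - 4*exp(-3*r)*cos(4*r)/25 + C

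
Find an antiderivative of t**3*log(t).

Use integration by parts with u = log(t), dv = t**3 dt.
Then du = 1/t dt and v = t**4/4.

t**4*log(t)/4 - t**4/16 + C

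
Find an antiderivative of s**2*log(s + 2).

s**3*log(s + 2)/3 - s**3/9 + s**2/3 - 4*s/3 + 8*log(s + 2)/3 + C

Use integration by parts with u = log(s + 2), dv = s**2 ds.
Then du = 1/(s + 2) ds and v = s**3/3.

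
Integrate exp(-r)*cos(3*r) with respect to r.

Let I denote the integral. Integrate by parts with u = cos(3*r), dv = exp(-r) dr, so v = -exp(-r): I = -exp(-r)*cos(3*r) − 3·∫ exp(-r)*sin(3*r) dr.
Apply parts again with u = sin(3*r), dv = exp(-r) dr: ∫ exp(-r)*sin(3*r) dr = -exp(-r)*sin(3*r) + 3·I. Substituting back brings back I: I = 3*exp(-r)*sin(3*r) - exp(-r)*cos(3*r) − 9·I.
Solving for I: (1 + 9)·I equals the remaining terms, so I = (1/10)·(3*exp(-r)*sin(3*r) - exp(-r)*cos(3*r)).

3*exp(-r)*sin(3*r)/10 - exp(-r)*cos(3*r)/10 + C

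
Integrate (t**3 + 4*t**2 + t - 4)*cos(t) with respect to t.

Use integration by parts with u = t**3 + 4*t**2 + t - 4, dv = cos(t) dt, so v = sin(t).
Apply parts 3 times (tabular method): alternate signs, differentiate u down to 0, integrate dv up.

t**3*sin(t) + 4*t**2*sin(t) + 3*t**2*cos(t) - 5*t*sin(t) + 8*t*cos(t) - 12*sin(t) - 5*cos(t) + C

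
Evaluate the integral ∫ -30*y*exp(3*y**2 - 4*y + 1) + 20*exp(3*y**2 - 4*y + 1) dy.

Let u = 3*y**2 - 4*y + 1, so du = (6*y - 4) dy.
Rewriting, the integral becomes -5·∫ e^u du = -5·e^u.
Substituting back, u = 3*y**2 - 4*y + 1.

-5*exp(3*y**2 - 4*y + 1) + C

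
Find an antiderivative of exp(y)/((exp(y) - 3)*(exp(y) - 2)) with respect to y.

Let u = e^y, du = e^y dy.
The integral becomes ∫ du/((u-2)(u-3)); decompose into partial fractions.

log(exp(y) - 3) - log(exp(y) - 2) + C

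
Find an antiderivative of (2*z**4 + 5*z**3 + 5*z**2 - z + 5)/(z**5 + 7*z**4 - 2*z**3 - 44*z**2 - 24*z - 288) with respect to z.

Factor the denominator: (z - 3)*(z + 4)*(z + 6)*(z**2 + 4).
Partial-fraction decomposition: (227*z - 86)/(1040*(z**2 + 4)) + 1703/(720*(z + 6)) - 281/(280*(z + 4)) + 344/(819*(z - 3)).
Integrate each term; A/(z−a) gives A·log|z−a|; the (Bz+D)/(z²+p²) term gives a log and an atan.

344*log(z - 3)/819 - 281*log(z + 4)/280 + 1703*log(z + 6)/720 + 227*log(z**2 + 4)/2080 - 43*atan(z/2)/1040 + C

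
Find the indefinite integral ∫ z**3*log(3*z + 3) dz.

Use integration by parts with u = log(3*z + 3), dv = z**3 dz.
Then du = 3/(3*z + 3) dz and v = z**4/4.

z**4*log(3*z + 3)/4 - z**4/16 + z**3/12 - z**2/8 + z/4 - log(z + 1)/4 + C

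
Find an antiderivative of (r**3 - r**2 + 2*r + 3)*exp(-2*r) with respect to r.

(-4*r**3 - 2*r**2 - 10*r - 17)*exp(-2*r)/8 + C

Use integration by parts with u = r**3 - r**2 + 2*r + 3, dv = exp(-2*r) dr, so v = -exp(-2*r)/2.
Apply parts 3 times (tabular method): alternate signs, differentiate u down to 0, integrate dv up.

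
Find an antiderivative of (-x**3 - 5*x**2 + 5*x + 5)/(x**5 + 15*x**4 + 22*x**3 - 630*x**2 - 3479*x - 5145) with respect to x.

-137*log(x - 7)/5880 + 7*log(x + 3)/80 - 5*log(x + 5)/24 + 113*log(x + 7)/784 + 17/(28*x + 196) + C

Factor the denominator: (x - 7)*(x + 3)*(x + 5)*(x + 7)**2.
Partial-fraction decomposition: 113/(784*(x + 7)) - 17/(28*(x + 7)**2) - 5/(24*(x + 5)) + 7/(80*(x + 3)) - 137/(5880*(x - 7)).
Integrate each term; A/(x−a) gives A·log|x−a|; A/(x−a)² gives −A/(x−a).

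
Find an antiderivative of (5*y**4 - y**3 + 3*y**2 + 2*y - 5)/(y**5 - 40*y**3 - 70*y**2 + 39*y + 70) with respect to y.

Factor the denominator: (y - 7)*(y - 1)*(y + 1)*(y + 2)*(y + 5).
Partial-fraction decomposition: 1655/(432*(y + 5)) - 91/(81*(y + 2)) + 1/(32*(y + 1)) - 1/(54*(y - 1)) + 5909/(2592*(y - 7)).
Integrate each term: A/(y−a) contributes A·log|y−a|.

5909*log(y - 7)/2592 - log(y - 1)/54 + log(y + 1)/32 - 91*log(y + 2)/81 + 1655*log(y + 5)/432 + C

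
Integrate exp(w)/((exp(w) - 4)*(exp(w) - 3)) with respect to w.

log(exp(w) - 4) - log(exp(w) - 3) + C

Let u = e^w, du = e^w dw.
The integral becomes ∫ du/((u-4)(u-3)); decompose into partial fractions.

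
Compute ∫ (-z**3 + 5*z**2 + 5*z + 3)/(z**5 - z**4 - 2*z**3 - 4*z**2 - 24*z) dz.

-log(z)/8 + 12*log(z - 3)/65 + 21*log(z + 2)/80 - 67*log(z**2 + 4)/416 - 107*atan(z/2)/208 + C

Factor the denominator: z*(z - 3)*(z + 2)*(z**2 + 4).
Partial-fraction decomposition: -(67*z + 214)/(208*(z**2 + 4)) + 21/(80*(z + 2)) + 12/(65*(z - 3)) - 1/(8*z).
Integrate each term; A/(z−a) gives A·log|z−a|; the (Bz+D)/(z²+p²) term gives a log and an atan.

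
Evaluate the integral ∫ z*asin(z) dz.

z**2*asin(z)/2 + z*sqrt(-z**2 + 1)/4 - asin(z)/4 + C

Use integration by parts with u = arcsin(z), dv = z dz.
Then du = 1/sqrt(-z**2 + 1) dz.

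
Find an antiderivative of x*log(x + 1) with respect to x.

x**2*log(x + 1)/2 - x**2/4 + x/2 - log(x + 1)/2 + C

Use integration by parts with u = log(x + 1), dv = x dx.
Then du = 1/(x + 1) dx and v = x**2/2.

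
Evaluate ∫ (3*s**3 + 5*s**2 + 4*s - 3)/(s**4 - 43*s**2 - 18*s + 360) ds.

283*log(s - 6)/110 - 45*log(s - 3)/56 - 131*log(s + 4)/70 + 273*log(s + 5)/88 + C

Factor the denominator: (s - 6)*(s - 3)*(s + 4)*(s + 5).
Partial-fraction decomposition: 273/(88*(s + 5)) - 131/(70*(s + 4)) - 45/(56*(s - 3)) + 283/(110*(s - 6)).
Integrate each term: A/(s−a) contributes A·log|s−a|.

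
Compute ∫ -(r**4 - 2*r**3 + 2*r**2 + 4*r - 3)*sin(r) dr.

r**4*cos(r) - 4*r**3*sin(r) - 2*r**3*cos(r) + 6*r**2*sin(r) - 10*r**2*cos(r) + 20*r*sin(r) + 16*r*cos(r) - 16*sin(r) + 17*cos(r) + C

Use integration by parts with u = r**4 - 2*r**3 + 2*r**2 + 4*r - 3, dv = -sin(r) dr, so v = cos(r).
Apply parts 4 times (tabular method): alternate signs, differentiate u down to 0, integrate dv up.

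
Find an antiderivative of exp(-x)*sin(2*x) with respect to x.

Let I denote the integral. Integrate by parts with u = sin(2*x), dv = exp(-x) dx, so v = -exp(-x): I = -exp(-x)*sin(2*x) + 2·∫ exp(-x)*cos(2*x) dx.
Apply parts again with u = cos(2*x), dv = exp(-x) dx: ∫ exp(-x)*cos(2*x) dx = -exp(-x)*cos(2*x) − 2·I. Substituting back brings back I: I = -exp(-x)*sin(2*x) - 2*exp(-x)*cos(2*x) − 4·I.
Solving for I: (1 + 4)·I equals the remaining terms, so I = (1/5)·(-exp(-x)*sin(2*x) - 2*exp(-x)*cos(2*x)).

-exp(-x)*sin(2*x)/5 - 2*exp(-x)*cos(2*x)/5 + C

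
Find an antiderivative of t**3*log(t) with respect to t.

Use integration by parts with u = log(t), dv = t**3 dt.
Then du = 1/t dt and v = t**4/4.

t**4*log(t)/4 - t**4/16 + C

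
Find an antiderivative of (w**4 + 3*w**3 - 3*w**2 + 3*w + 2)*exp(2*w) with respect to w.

(4*w**4 + 4*w**3 - 18*w**2 + 30*w - 7)*exp(2*w)/8 + C

Use integration by parts with u = w**4 + 3*w**3 - 3*w**2 + 3*w + 2, dv = exp(2*w) dw, so v = exp(2*w)/2.
Apply parts 4 times (tabular method): alternate signs, differentiate u down to 0, integrate dv up.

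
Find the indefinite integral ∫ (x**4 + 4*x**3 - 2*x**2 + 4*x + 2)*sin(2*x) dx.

Use integration by parts with u = x**4 + 4*x**3 - 2*x**2 + 4*x + 2, dv = sin(2*x) dx, so v = -cos(2*x)/2.
Apply parts 4 times (tabular method): alternate signs, differentiate u down to 0, integrate dv up.

-x**4*cos(2*x)/2 + x**3*sin(2*x) - 2*x**3*cos(2*x) + 3*x**2*sin(2*x) + 5*x**2*cos(2*x)/2 - 5*x*sin(2*x)/2 + x*cos(2*x) - sin(2*x)/2 - 9*cos(2*x)/4 + C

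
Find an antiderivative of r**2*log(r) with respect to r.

r**3*log(r)/3 - r**3/9 + C

Use integration by parts with u = log(r), dv = r**2 dr.
Then du = 1/r dr and v = r**3/3.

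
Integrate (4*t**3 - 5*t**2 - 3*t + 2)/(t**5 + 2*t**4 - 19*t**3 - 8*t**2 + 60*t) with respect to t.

Factor the denominator: t*(t - 3)*(t - 2)*(t + 2)*(t + 5).
Partial-fraction decomposition: -76/(105*(t + 5)) + 11/(30*(t + 2)) - 1/(7*(t - 2)) + 7/(15*(t - 3)) + 1/(30*t).
Integrate each term: A/(t−a) contributes A·log|t−a|.

log(t)/30 + 7*log(t - 3)/15 - log(t - 2)/7 + 11*log(t + 2)/30 - 76*log(t + 5)/105 + C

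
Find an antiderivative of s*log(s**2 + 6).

s**2*log(s**2 + 6)/2 - s**2/2 + 3*log(s**2 + 6) + C

Let u = s**2 + 6, so du = (2*s) ds.
The integral becomes (1/2)·∫ log(u) du; integrate by parts with u′=log(u), dv′=du.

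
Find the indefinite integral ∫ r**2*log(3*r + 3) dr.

Use integration by parts with u = log(3*r + 3), dv = r**2 dr.
Then du = 3/(3*r + 3) dr and v = r**3/3.

r**3*log(3*r + 3)/3 - r**3/9 + r**2/6 - r/3 + log(r + 1)/3 + C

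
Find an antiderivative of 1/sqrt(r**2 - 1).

log(r + sqrt(r**2 - 1)) + C

Substitute r = sec(θ), so dr = sec(θ)*tan(θ) dθ and the radical becomes sqrt(r**2 - 1) = tan(θ) by the Pythagorean identity.
Integrate the resulting trig expression in θ, then back-substitute sec(θ) = r, tan(θ) = sqrt(r**2 - 1) (absorbing any constant into C).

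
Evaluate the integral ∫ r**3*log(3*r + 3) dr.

Use integration by parts with u = log(3*r + 3), dv = r**3 dr.
Then du = 3/(3*r + 3) dr and v = r**4/4.

r**4*log(3*r + 3)/4 - r**4/16 + r**3/12 - r**2/8 + r/4 - log(r + 1)/4 + C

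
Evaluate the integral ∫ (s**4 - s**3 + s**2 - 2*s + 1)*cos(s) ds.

Use integration by parts with u = s**4 - s**3 + s**2 - 2*s + 1, dv = cos(s) ds, so v = sin(s).
Apply parts 4 times (tabular method): alternate signs, differentiate u down to 0, integrate dv up.

s**4*sin(s) - s**3*sin(s) + 4*s**3*cos(s) - 11*s**2*sin(s) - 3*s**2*cos(s) + 4*s*sin(s) - 22*s*cos(s) + 23*sin(s) + 4*cos(s) + C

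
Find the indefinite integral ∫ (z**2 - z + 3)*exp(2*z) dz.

(z**2 - 2*z + 4)*exp(2*z)/2 + C

Use integration by parts with u = z**2 - z + 3, dv = exp(2*z) dz, so v = exp(2*z)/2.
Apply parts 2 times (tabular method): alternate signs, differentiate u down to 0, integrate dv up.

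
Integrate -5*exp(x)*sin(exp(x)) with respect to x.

5*cos(exp(x)) + C

Let u = exp(x), so du = (exp(x)) dx.
Rewriting, the integral becomes -5·∫ sin(u) du = -5·-cos(u).
Substituting back, u = exp(x).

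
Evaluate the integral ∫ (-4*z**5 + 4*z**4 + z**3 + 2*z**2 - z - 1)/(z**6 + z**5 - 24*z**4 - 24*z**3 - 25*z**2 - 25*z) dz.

Factor the denominator: z*(z - 5)*(z + 1)*(z + 5)*(z**2 + 1).
Partial-fraction decomposition: -(5*z - 7)/(52*(z**2 + 1)) - 14929/(5200*(z + 5)) + 3/(16*(z + 1)) - 3277/(2600*(z - 5)) + 1/(25*z).
Integrate each term; A/(z−a) gives A·log|z−a|; the (Bz+D)/(z²+p²) term gives a log and an atan.

log(z)/25 - 3277*log(z - 5)/2600 + 3*log(z + 1)/16 - 14929*log(z + 5)/5200 - 5*log(z**2 + 1)/104 + 7*atan(z)/52 + C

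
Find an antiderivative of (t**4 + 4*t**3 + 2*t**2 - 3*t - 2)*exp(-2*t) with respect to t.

Use integration by parts with u = t**4 + 4*t**3 + 2*t**2 - 3*t - 2, dv = exp(-2*t) dt, so v = -exp(-2*t)/2.
Apply parts 4 times (tabular method): alternate signs, differentiate u down to 0, integrate dv up.

(-t**4 - 6*t**3 - 11*t**2 - 8*t - 2)*exp(-2*t)/2 + C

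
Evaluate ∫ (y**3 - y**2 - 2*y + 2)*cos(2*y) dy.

Use integration by parts with u = y**3 - y**2 - 2*y + 2, dv = cos(2*y) dy, so v = sin(2*y)/2.
Apply parts 3 times (tabular method): alternate signs, differentiate u down to 0, integrate dv up.

y**3*sin(2*y)/2 - y**2*sin(2*y)/2 + 3*y**2*cos(2*y)/4 - 7*y*sin(2*y)/4 - y*cos(2*y)/2 + 5*sin(2*y)/4 - 7*cos(2*y)/8 + C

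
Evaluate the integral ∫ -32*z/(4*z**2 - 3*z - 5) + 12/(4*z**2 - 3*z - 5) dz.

Let u = 4*z**2 - 3*z - 5, so du = (8*z - 3) dz.
Rewriting, the integral becomes -4·∫ 1/u du = -4·log(u).
Substituting back, u = 4*z**2 - 3*z - 5.

-4*log(4*z**2 - 3*z - 5) + C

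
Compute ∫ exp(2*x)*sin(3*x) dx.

Let I denote the integral. Integrate by parts with u = sin(3*x), dv = exp(2*x) dx, so v = exp(2*x)/2: I = exp(2*x)*sin(3*x)/2 − (3/2)·∫ exp(2*x)*cos(3*x) dx.
Apply parts again with u = cos(3*x), dv = exp(2*x) dx: ∫ exp(2*x)*cos(3*x) dx = exp(2*x)*cos(3*x)/2 + (3/2)·I. Substituting back brings back I: I = exp(2*x)*sin(3*x)/2 - 3*exp(2*x)*cos(3*x)/4 − (9/4)·I.
Solving for I: (1 + 9/4)·I equals the remaining terms, so I = (4/13)·(exp(2*x)*sin(3*x)/2 - 3*exp(2*x)*cos(3*x)/4).

2*exp(2*x)*sin(3*x)/13 - 3*exp(2*x)*cos(3*x)/13 + C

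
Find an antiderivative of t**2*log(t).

t**3*log(t)/3 - t**3/9 + C

Use integration by parts with u = log(t), dv = t**2 dt.
Then du = 1/t dt and v = t**3/3.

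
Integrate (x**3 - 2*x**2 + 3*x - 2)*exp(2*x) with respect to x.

(4*x**3 - 14*x**2 + 26*x - 21)*exp(2*x)/8 + C

Use integration by parts with u = x**3 - 2*x**2 + 3*x - 2, dv = exp(2*x) dx, so v = exp(2*x)/2.
Apply parts 3 times (tabular method): alternate signs, differentiate u down to 0, integrate dv up.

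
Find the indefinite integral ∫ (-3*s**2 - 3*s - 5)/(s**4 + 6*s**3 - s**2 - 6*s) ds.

Factor the denominator: s*(s - 1)*(s + 1)*(s + 6).
Partial-fraction decomposition: 19/(42*(s + 6)) - 1/(2*(s + 1)) - 11/(14*(s - 1)) + 5/(6*s).
Integrate each term: A/(s−a) contributes A·log|s−a|.

5*log(s)/6 - 11*log(s - 1)/14 - log(s + 1)/2 + 19*log(s + 6)/42 + C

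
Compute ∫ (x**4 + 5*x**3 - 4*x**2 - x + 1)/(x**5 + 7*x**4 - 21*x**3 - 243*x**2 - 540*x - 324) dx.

Factor the denominator: (x - 6)*(x + 1)*(x + 3)**2*(x + 6).
Partial-fraction decomposition: 79/(540*(x + 6)) + 235/(486*(x + 3)) - 43/(27*(x + 3)**2) + 3/(70*(x + 1)) + 2227/(6804*(x - 6)).
Integrate each term; A/(x−a) gives A·log|x−a|; A/(x−a)² gives −A/(x−a).

2227*log(x - 6)/6804 + 3*log(x + 1)/70 + 235*log(x + 3)/486 + 79*log(x + 6)/540 + 43/(27*x + 81) + C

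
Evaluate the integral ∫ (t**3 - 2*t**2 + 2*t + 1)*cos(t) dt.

Use integration by parts with u = t**3 - 2*t**2 + 2*t + 1, dv = cos(t) dt, so v = sin(t).
Apply parts 3 times (tabular method): alternate signs, differentiate u down to 0, integrate dv up.

t**3*sin(t) - 2*t**2*sin(t) + 3*t**2*cos(t) - 4*t*sin(t) - 4*t*cos(t) + 5*sin(t) - 4*cos(t) + C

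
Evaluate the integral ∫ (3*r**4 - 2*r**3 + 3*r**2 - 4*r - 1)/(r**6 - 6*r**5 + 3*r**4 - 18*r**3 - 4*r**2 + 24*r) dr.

-log(r)/24 + 3539*log(r - 6)/8400 + log(r - 1)/50 - 11*log(r + 1)/70 - 97*log(r**2 + 4)/800 + 59*atan(r/2)/400 + C

Factor the denominator: r*(r - 6)*(r - 1)*(r + 1)*(r**2 + 4).
Partial-fraction decomposition: -(97*r - 118)/(400*(r**2 + 4)) - 11/(70*(r + 1)) + 1/(50*(r - 1)) + 3539/(8400*(r - 6)) - 1/(24*r).
Integrate each term; A/(r−a) gives A·log|r−a|; the (Br+D)/(r²+p²) term gives a log and an atan.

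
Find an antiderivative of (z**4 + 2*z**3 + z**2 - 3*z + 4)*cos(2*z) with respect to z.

Use integration by parts with u = z**4 + 2*z**3 + z**2 - 3*z + 4, dv = cos(2*z) dz, so v = sin(2*z)/2.
Apply parts 4 times (tabular method): alternate signs, differentiate u down to 0, integrate dv up.

z**4*sin(2*z)/2 + z**3*sin(2*z) + z**3*cos(2*z) - z**2*sin(2*z) + 3*z**2*cos(2*z)/2 - 3*z*sin(2*z) - z*cos(2*z) + 5*sin(2*z)/2 - 3*cos(2*z)/2 + C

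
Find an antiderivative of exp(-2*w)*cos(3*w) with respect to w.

Let I denote the integral. Integrate by parts with u = cos(3*w), dv = exp(-2*w) dw, so v = -exp(-2*w)/2: I = -exp(-2*w)*cos(3*w)/2 − (3/2)·∫ exp(-2*w)*sin(3*w) dw.
Apply parts again with u = sin(3*w), dv = exp(-2*w) dw: ∫ exp(-2*w)*sin(3*w) dw = -exp(-2*w)*sin(3*w)/2 + (3/2)·I. Substituting back brings back I: I = 3*exp(-2*w)*sin(3*w)/4 - exp(-2*w)*cos(3*w)/2 − (9/4)·I.
Solving for I: (1 + 9/4)·I equals the remaining terms, so I = (4/13)·(3*exp(-2*w)*sin(3*w)/4 - exp(-2*w)*cos(3*w)/2).

3*exp(-2*w)*sin(3*w)/13 - 2*exp(-2*w)*cos(3*w)/13 + C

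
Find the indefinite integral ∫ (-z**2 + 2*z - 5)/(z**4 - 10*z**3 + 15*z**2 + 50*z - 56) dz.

Factor the denominator: (z - 7)*(z - 4)*(z - 1)*(z + 2).
Partial-fraction decomposition: 13/(162*(z + 2)) - 2/(27*(z - 1)) + 13/(54*(z - 4)) - 20/(81*(z - 7)).
Integrate each term: A/(z−a) contributes A·log|z−a|.

-20*log(z - 7)/81 + 13*log(z - 4)/54 - 2*log(z - 1)/27 + 13*log(z + 2)/162 + C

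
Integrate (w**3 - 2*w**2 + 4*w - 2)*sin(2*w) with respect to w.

Use integration by parts with u = w**3 - 2*w**2 + 4*w - 2, dv = sin(2*w) dw, so v = -cos(2*w)/2.
Apply parts 3 times (tabular method): alternate signs, differentiate u down to 0, integrate dv up.

-w**3*cos(2*w)/2 + 3*w**2*sin(2*w)/4 + w**2*cos(2*w) - w*sin(2*w) - 5*w*cos(2*w)/4 + 5*sin(2*w)/8 + cos(2*w)/2 + C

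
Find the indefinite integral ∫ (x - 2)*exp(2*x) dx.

(2*x - 5)*exp(2*x)/4 + C

Use integration by parts with u = x - 2, dv = exp(2*x) dx, so v = exp(2*x)/2.
Apply parts 1 times (tabular method): alternate signs, differentiate u down to 0, integrate dv up.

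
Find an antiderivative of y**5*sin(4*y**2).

Let u = y², du = 2y dy; rewrite as (1/2)∫ u^2·sin(4u) du.
Now integrate by parts 2 times.

-y**4*cos(4*y**2)/8 + y**2*sin(4*y**2)/16 + cos(4*y**2)/64 + C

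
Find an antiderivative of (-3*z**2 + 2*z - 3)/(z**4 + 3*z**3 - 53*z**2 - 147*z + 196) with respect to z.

Factor the denominator: (z - 7)*(z - 1)*(z + 4)*(z + 7).
Partial-fraction decomposition: 41/(84*(z + 7)) - 59/(165*(z + 4)) + 1/(60*(z - 1)) - 34/(231*(z - 7)).
Integrate each term: A/(z−a) contributes A·log|z−a|.

-34*log(z - 7)/231 + log(z - 1)/60 - 59*log(z + 4)/165 + 41*log(z + 7)/84 + C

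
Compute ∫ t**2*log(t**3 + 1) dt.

Let u = t**3 + 1, so du = (3*t**2) dt.
The integral becomes (1/3)·∫ log(u) du; integrate by parts with u′=log(u), dv′=du.

t**3*log(t**3 + 1)/3 - t**3/3 + log(t**3 + 1)/3 + C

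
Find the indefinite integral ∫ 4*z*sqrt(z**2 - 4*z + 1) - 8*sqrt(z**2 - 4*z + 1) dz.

Let u = z**2 - 4*z + 1, so du = (2*z - 4) dz.
Rewriting, the integral becomes 2·∫ √u du = 2·(2/3)u^(3/2).
Substituting back, u = z**2 - 4*z + 1.

4*(z**2 - 4*z + 1)**(3/2)/3 + C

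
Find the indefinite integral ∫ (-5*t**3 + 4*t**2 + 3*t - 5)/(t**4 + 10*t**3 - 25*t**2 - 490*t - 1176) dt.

Factor the denominator: (t - 7)*(t + 4)*(t + 6)*(t + 7).
Partial-fraction decomposition: -1885/(42*(t + 7)) + 1201/(26*(t + 6)) - 367/(66*(t + 4)) - 1503/(2002*(t - 7)).
Integrate each term: A/(t−a) contributes A·log|t−a|.

-1503*log(t - 7)/2002 - 367*log(t + 4)/66 + 1201*log(t + 6)/26 - 1885*log(t + 7)/42 + C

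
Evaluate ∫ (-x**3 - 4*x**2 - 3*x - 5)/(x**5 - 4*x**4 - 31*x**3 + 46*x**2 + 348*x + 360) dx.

Factor the denominator: (x - 6)*(x - 5)*(x + 2)**2*(x + 3).
Partial-fraction decomposition: -5/(72*(x + 3)) + 7/(64*(x + 2)) - 1/(8*(x + 2)**2) + 5/(8*(x - 5)) - 383/(576*(x - 6)).
Integrate each term; A/(x−a) gives A·log|x−a|; A/(x−a)² gives −A/(x−a).

-383*log(x - 6)/576 + 5*log(x - 5)/8 + 7*log(x + 2)/64 - 5*log(x + 3)/72 + 1/(8*x + 16) + C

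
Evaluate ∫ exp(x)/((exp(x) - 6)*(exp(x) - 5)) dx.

Let u = e^x, du = e^x dx.
The integral becomes ∫ du/((u-6)(u-5)); decompose into partial fractions.

log(exp(x) - 6) - log(exp(x) - 5) + C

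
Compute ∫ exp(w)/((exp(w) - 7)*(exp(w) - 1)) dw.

Let u = e^w, du = e^w dw.
The integral becomes ∫ du/((u-1)(u-7)); decompose into partial fractions.

log(exp(w) - 7)/6 - log(exp(w) - 1)/6 + C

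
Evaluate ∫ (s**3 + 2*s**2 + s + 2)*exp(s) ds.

Use integration by parts with u = s**3 + 2*s**2 + s + 2, dv = exp(s) ds, so v = exp(s).
Apply parts 3 times (tabular method): alternate signs, differentiate u down to 0, integrate dv up.

(s**3 - s**2 + 3*s - 1)*exp(s) + C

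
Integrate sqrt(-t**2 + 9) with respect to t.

t*sqrt(-t**2 + 9)/2 + 9*asin(t/3)/2 + C

Substitute t = 3·sin(θ), so dt = 3·cos(θ) dθ and the radical becomes sqrt(-t**2 + 9) = 3·cos(θ) by the Pythagorean identity.
Integrate the resulting trig expression in θ, then back-substitute θ = asin(t/3), sin(θ) = t/3, cos(θ) = sqrt(-t**2 + 9)/3 (absorbing any constant into C).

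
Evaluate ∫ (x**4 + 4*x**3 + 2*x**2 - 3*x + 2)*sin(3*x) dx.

-x**4*cos(3*x)/3 + 4*x**3*sin(3*x)/9 - 4*x**3*cos(3*x)/3 + 4*x**2*sin(3*x)/3 - 2*x**2*cos(3*x)/9 + 4*x*sin(3*x)/27 + 17*x*cos(3*x)/9 - 17*sin(3*x)/27 - 50*cos(3*x)/81 + C

Use integration by parts with u = x**4 + 4*x**3 + 2*x**2 - 3*x + 2, dv = sin(3*x) dx, so v = -cos(3*x)/3.
Apply parts 4 times (tabular method): alternate signs, differentiate u down to 0, integrate dv up.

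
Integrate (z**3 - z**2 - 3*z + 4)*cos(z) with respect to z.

Use integration by parts with u = z**3 - z**2 - 3*z + 4, dv = cos(z) dz, so v = sin(z).
Apply parts 3 times (tabular method): alternate signs, differentiate u down to 0, integrate dv up.

z**3*sin(z) - z**2*sin(z) + 3*z**2*cos(z) - 9*z*sin(z) - 2*z*cos(z) + 6*sin(z) - 9*cos(z) + C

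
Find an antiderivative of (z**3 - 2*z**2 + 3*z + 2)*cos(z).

z**3*sin(z) - 2*z**2*sin(z) + 3*z**2*cos(z) - 3*z*sin(z) - 4*z*cos(z) + 6*sin(z) - 3*cos(z) + C

Use integration by parts with u = z**3 - 2*z**2 + 3*z + 2, dv = cos(z) dz, so v = sin(z).
Apply parts 3 times (tabular method): alternate signs, differentiate u down to 0, integrate dv up.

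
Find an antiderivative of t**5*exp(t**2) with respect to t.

(t**4 - 2*t**2 + 2)*exp(t**2)/2 + C

Let u = t², du = 2t dt; rewrite as (1/2)∫ u^2·exp(1u) du.
Now integrate by parts 2 times.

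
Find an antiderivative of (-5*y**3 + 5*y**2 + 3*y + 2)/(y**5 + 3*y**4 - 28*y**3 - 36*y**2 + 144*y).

Factor the denominator: y*(y - 4)*(y - 2)*(y + 3)*(y + 6).
Partial-fraction decomposition: 311/(360*(y + 6)) - 173/(315*(y + 3)) + 3/(40*(y - 2)) - 113/(280*(y - 4)) + 1/(72*y).
Integrate each term: A/(y−a) contributes A·log|y−a|.

log(y)/72 - 113*log(y - 4)/280 + 3*log(y - 2)/40 - 173*log(y + 3)/315 + 311*log(y + 6)/360 + C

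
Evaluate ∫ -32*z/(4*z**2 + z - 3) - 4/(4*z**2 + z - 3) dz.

-4*log(4*z**2 + z - 3) + C

Let u = 4*z**2 + z - 3, so du = (8*z + 1) dz.
Rewriting, the integral becomes -4·∫ 1/u du = -4·log(u).
Substituting back, u = 4*z**2 + z - 3.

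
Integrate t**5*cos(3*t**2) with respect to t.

t**4*sin(3*t**2)/6 + t**2*cos(3*t**2)/9 - sin(3*t**2)/27 + C

Let u = t², du = 2t dt; rewrite as (1/2)∫ u^2·cos(3u) du.
Now integrate by parts 2 times.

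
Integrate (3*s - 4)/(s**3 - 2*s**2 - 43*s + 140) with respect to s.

11*log(s - 5)/12 - 8*log(s - 4)/11 - 25*log(s + 7)/132 + C

Factor the denominator: (s - 5)*(s - 4)*(s + 7).
Partial-fraction decomposition: -25/(132*(s + 7)) - 8/(11*(s - 4)) + 11/(12*(s - 5)).
Integrate each term: A/(s−a) contributes A·log|s−a|.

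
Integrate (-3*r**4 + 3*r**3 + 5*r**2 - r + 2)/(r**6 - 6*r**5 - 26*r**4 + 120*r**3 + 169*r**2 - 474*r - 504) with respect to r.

-989*log(r - 7)/2112 + 3037*log(r - 3)/9800 - log(r + 1)/192 - 8*log(r + 2)/75 + 437*log(r + 4)/1617 - 59/(280*r - 840) + C

Factor the denominator: (r - 7)*(r - 3)**2*(r + 1)*(r + 2)*(r + 4).
Partial-fraction decomposition: 437/(1617*(r + 4)) - 8/(75*(r + 2)) - 1/(192*(r + 1)) + 3037/(9800*(r - 3)) + 59/(280*(r - 3)**2) - 989/(2112*(r - 7)).
Integrate each term; A/(r−a) gives A·log|r−a|; A/(r−a)² gives −A/(r−a).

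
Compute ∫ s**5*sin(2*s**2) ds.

Let u = s², du = 2s ds; rewrite as (1/2)∫ u^2·sin(2u) du.
Now integrate by parts 2 times.

-s**4*cos(2*s**2)/4 + s**2*sin(2*s**2)/4 + cos(2*s**2)/8 + C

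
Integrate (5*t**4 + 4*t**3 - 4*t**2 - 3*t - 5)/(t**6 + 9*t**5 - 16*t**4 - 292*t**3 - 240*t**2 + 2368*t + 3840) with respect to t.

16931*log(t - 4)/103680 + 11*log(t + 2)/288 - 967*log(t + 4)/256 + 845*log(t + 5)/81 - 1097*log(t + 6)/160 - 97/(288*t - 1152) + C

Factor the denominator: (t - 4)**2*(t + 2)*(t + 4)*(t + 5)*(t + 6).
Partial-fraction decomposition: -1097/(160*(t + 6)) + 845/(81*(t + 5)) - 967/(256*(t + 4)) + 11/(288*(t + 2)) + 16931/(103680*(t - 4)) + 97/(288*(t - 4)**2).
Integrate each term; A/(t−a) gives A·log|t−a|; A/(t−a)² gives −A/(t−a).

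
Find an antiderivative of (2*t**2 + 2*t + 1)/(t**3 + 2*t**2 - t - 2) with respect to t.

Factor the denominator: (t - 1)*(t + 1)*(t + 2).
Partial-fraction decomposition: 5/(3*(t + 2)) - 1/(2*(t + 1)) + 5/(6*(t - 1)).
Integrate each term: A/(t−a) contributes A·log|t−a|.

5*log(t - 1)/6 - log(t + 1)/2 + 5*log(t + 2)/3 + C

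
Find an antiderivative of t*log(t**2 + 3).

t**2*log(t**2 + 3)/2 - t**2/2 + 3*log(t**2 + 3)/2 + C

Let u = t**2 + 3, so du = (2*t) dt.
The integral becomes (1/2)·∫ log(u) du; integrate by parts with u′=log(u), dv′=du.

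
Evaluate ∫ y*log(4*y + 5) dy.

y**2*log(4*y + 5)/2 - y**2/4 + 5*y/8 - 25*log(4*y + 5)/32 + C

Use integration by parts with u = log(4*y + 5), dv = y dy.
Then du = 4/(4*y + 5) dy and v = y**2/2.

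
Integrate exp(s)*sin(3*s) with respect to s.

Let I denote the integral. Integrate by parts with u = sin(3*s), dv = exp(s) ds, so v = exp(s): I = exp(s)*sin(3*s) − 3·∫ exp(s)*cos(3*s) ds.
Apply parts again with u = cos(3*s), dv = exp(s) ds: ∫ exp(s)*cos(3*s) ds = exp(s)*cos(3*s) + 3·I. Substituting back brings back I: I = exp(s)*sin(3*s) - 3*exp(s)*cos(3*s) − 9·I.
Solving for I: (1 + 9)·I equals the remaining terms, so I = (1/10)·(exp(s)*sin(3*s) - 3*exp(s)*cos(3*s)).

exp(s)*sin(3*s)/10 - 3*exp(s)*cos(3*s)/10 + C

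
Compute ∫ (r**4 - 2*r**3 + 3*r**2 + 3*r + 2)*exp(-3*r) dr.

(-27*r**4 + 18*r**3 - 63*r**2 - 123*r - 95)*exp(-3*r)/81 + C

Use integration by parts with u = r**4 - 2*r**3 + 3*r**2 + 3*r + 2, dv = exp(-3*r) dr, so v = -exp(-3*r)/3.
Apply parts 4 times (tabular method): alternate signs, differentiate u down to 0, integrate dv up.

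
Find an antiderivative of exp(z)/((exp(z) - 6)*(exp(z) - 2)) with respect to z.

Let u = e^z, du = e^z dz.
The integral becomes ∫ du/((u-6)(u-2)); decompose into partial fractions.

log(exp(z) - 6)/4 - log(exp(z) - 2)/4 + C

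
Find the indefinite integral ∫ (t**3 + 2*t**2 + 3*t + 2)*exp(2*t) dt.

Use integration by parts with u = t**3 + 2*t**2 + 3*t + 2, dv = exp(2*t) dt, so v = exp(2*t)/2.
Apply parts 3 times (tabular method): alternate signs, differentiate u down to 0, integrate dv up.

(4*t**3 + 2*t**2 + 10*t + 3)*exp(2*t)/8 + C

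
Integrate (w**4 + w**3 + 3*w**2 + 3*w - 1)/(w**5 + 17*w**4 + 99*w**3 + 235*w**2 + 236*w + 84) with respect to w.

Factor the denominator: (w + 1)**2*(w + 2)*(w + 6)*(w + 7).
Partial-fraction decomposition: 2183/(180*(w + 7)) - 1169/(100*(w + 6)) + 13/(20*(w + 2)) - 79/(900*(w + 1)) - 1/(30*(w + 1)**2).
Integrate each term; A/(w−a) gives A·log|w−a|; A/(w−a)² gives −A/(w−a).

-79*log(w + 1)/900 + 13*log(w + 2)/20 - 1169*log(w + 6)/100 + 2183*log(w + 7)/180 + 1/(30*w + 30) + C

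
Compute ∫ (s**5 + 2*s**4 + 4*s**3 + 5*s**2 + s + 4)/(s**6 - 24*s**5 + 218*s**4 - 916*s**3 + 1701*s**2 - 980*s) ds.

-log(s)/245 - 19510*log(s - 7)/441 + 5009*log(s - 5)/80 - 470*log(s - 4)/27 + 17*log(s - 1)/432 - 23237/(252*s - 1764) + C

Factor the denominator: s*(s - 7)**2*(s - 5)*(s - 4)*(s - 1).
Partial-fraction decomposition: 17/(432*(s - 1)) - 470/(27*(s - 4)) + 5009/(80*(s - 5)) - 19510/(441*(s - 7)) + 23237/(252*(s - 7)**2) - 1/(245*s).
Integrate each term; A/(s−a) gives A·log|s−a|; A/(s−a)² gives −A/(s−a).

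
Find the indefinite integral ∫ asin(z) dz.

z*asin(z) + sqrt(-z**2 + 1) + C

Use integration by parts with u = arcsin(z), dv = dz.
Then du = 1/sqrt(-z**2 + 1) dz.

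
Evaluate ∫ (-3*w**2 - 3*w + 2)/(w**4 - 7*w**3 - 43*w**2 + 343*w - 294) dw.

-83*log(w - 7)/42 + 124*log(w - 6)/65 - log(w - 1)/60 + 31*log(w + 7)/364 + C

Factor the denominator: (w - 7)*(w - 6)*(w - 1)*(w + 7).
Partial-fraction decomposition: 31/(364*(w + 7)) - 1/(60*(w - 1)) + 124/(65*(w - 6)) - 83/(42*(w - 7)).
Integrate each term: A/(w−a) contributes A·log|w−a|.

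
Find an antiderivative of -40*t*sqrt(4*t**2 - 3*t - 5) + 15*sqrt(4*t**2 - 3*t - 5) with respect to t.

-10*(4*t**2 - 3*t - 5)**(3/2)/3 + C

Let u = 4*t**2 - 3*t - 5, so du = (8*t - 3) dt.
Rewriting, the integral becomes -5·∫ √u du = -5·(2/3)u^(3/2).
Substituting back, u = 4*t**2 - 3*t - 5.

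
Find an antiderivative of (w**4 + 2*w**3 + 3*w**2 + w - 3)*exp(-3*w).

(-27*w**4 - 90*w**3 - 171*w**2 - 141*w + 34)*exp(-3*w)/81 + C

Use integration by parts with u = w**4 + 2*w**3 + 3*w**2 + w - 3, dv = exp(-3*w) dw, so v = -exp(-3*w)/3.
Apply parts 4 times (tabular method): alternate signs, differentiate u down to 0, integrate dv up.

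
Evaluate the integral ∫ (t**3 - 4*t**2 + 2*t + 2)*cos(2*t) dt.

t**3*sin(2*t)/2 - 2*t**2*sin(2*t) + 3*t**2*cos(2*t)/4 + t*sin(2*t)/4 - 2*t*cos(2*t) + 2*sin(2*t) + cos(2*t)/8 + C

Use integration by parts with u = t**3 - 4*t**2 + 2*t + 2, dv = cos(2*t) dt, so v = sin(2*t)/2.
Apply parts 3 times (tabular method): alternate signs, differentiate u down to 0, integrate dv up.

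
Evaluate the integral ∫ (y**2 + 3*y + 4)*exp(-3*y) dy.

Use integration by parts with u = y**2 + 3*y + 4, dv = exp(-3*y) dy, so v = -exp(-3*y)/3.
Apply parts 2 times (tabular method): alternate signs, differentiate u down to 0, integrate dv up.

(-9*y**2 - 33*y - 47)*exp(-3*y)/27 + C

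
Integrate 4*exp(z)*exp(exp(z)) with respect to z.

4*exp(exp(z)) + C

Let u = exp(z), so du = (exp(z)) dz.
Rewriting, the integral becomes 4·∫ e^u du = 4·e^u.
Substituting back, u = exp(z).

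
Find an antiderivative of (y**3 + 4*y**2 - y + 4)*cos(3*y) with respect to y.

Use integration by parts with u = y**3 + 4*y**2 - y + 4, dv = cos(3*y) dy, so v = sin(3*y)/3.
Apply parts 3 times (tabular method): alternate signs, differentiate u down to 0, integrate dv up.

y**3*sin(3*y)/3 + 4*y**2*sin(3*y)/3 + y**2*cos(3*y)/3 - 5*y*sin(3*y)/9 + 8*y*cos(3*y)/9 + 28*sin(3*y)/27 - 5*cos(3*y)/27 + C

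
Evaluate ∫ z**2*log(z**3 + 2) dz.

z**3*log(z**3 + 2)/3 - z**3/3 + 2*log(z**3 + 2)/3 + C

Let u = z**3 + 2, so du = (3*z**2) dz.
The integral becomes (1/3)·∫ log(u) du; integrate by parts with u′=log(u), dv′=du.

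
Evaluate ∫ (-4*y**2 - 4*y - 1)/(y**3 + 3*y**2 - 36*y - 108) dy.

-169*log(y - 6)/108 + 25*log(y + 3)/27 - 121*log(y + 6)/36 + C

Factor the denominator: (y - 6)*(y + 3)*(y + 6).
Partial-fraction decomposition: -121/(36*(y + 6)) + 25/(27*(y + 3)) - 169/(108*(y - 6)).
Integrate each term: A/(y−a) contributes A·log|y−a|.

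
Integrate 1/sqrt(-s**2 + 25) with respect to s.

Substitute s = 5·sin(θ), so ds = 5·cos(θ) dθ and the radical becomes sqrt(-s**2 + 25) = 5·cos(θ) by the Pythagorean identity.
Integrate the resulting trig expression in θ, then back-substitute θ = asin(s/5), sin(θ) = s/5, cos(θ) = sqrt(-s**2 + 25)/5 (absorbing any constant into C).

asin(s/5) + C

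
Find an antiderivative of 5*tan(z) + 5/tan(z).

5*log(tan(z)) + C

Let u = tan(z), so du = (tan(z)**2 + 1) dz.
Rewriting, the integral becomes 5·∫ 1/u du = 5·log(u).
Substituting back, u = tan(z).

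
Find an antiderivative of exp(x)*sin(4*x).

exp(x)*sin(4*x)/17 - 4*exp(x)*cos(4*x)/17 + C

Let I denote the integral. Integrate by parts with u = sin(4*x), dv = exp(x) dx, so v = exp(x): I = exp(x)*sin(4*x) − 4·∫ exp(x)*cos(4*x) dx.
Apply parts again with u = cos(4*x), dv = exp(x) dx: ∫ exp(x)*cos(4*x) dx = exp(x)*cos(4*x) + 4·I. Substituting back brings back I: I = exp(x)*sin(4*x) - 4*exp(x)*cos(4*x) − 16·I.
Solving for I: (1 + 16)·I equals the remaining terms, so I = (1/17)·(exp(x)*sin(4*x) - 4*exp(x)*cos(4*x)).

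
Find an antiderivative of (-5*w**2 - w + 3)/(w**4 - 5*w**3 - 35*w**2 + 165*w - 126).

Factor the denominator: (w - 7)*(w - 3)*(w - 1)*(w + 6).
Partial-fraction decomposition: 19/(91*(w + 6)) - 1/(28*(w - 1)) + 5/(8*(w - 3)) - 83/(104*(w - 7)).
Integrate each term: A/(w−a) contributes A·log|w−a|.

-83*log(w - 7)/104 + 5*log(w - 3)/8 - log(w - 1)/28 + 19*log(w + 6)/91 + C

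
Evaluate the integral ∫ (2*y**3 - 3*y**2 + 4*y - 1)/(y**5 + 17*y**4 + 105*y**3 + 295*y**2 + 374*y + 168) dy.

-5*log(y + 1)/18 + 37*log(y + 2)/10 - 47*log(y + 3)/4 + 193*log(y + 4)/18 - 431*log(y + 7)/180 + C

Factor the denominator: (y + 1)*(y + 2)*(y + 3)*(y + 4)*(y + 7).
Partial-fraction decomposition: -431/(180*(y + 7)) + 193/(18*(y + 4)) - 47/(4*(y + 3)) + 37/(10*(y + 2)) - 5/(18*(y + 1)).
Integrate each term: A/(y−a) contributes A·log|y−a|.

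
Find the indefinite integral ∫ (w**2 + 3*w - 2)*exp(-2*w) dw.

(-w**2 - 4*w)*exp(-2*w)/2 + C

Use integration by parts with u = w**2 + 3*w - 2, dv = exp(-2*w) dw, so v = -exp(-2*w)/2.
Apply parts 2 times (tabular method): alternate signs, differentiate u down to 0, integrate dv up.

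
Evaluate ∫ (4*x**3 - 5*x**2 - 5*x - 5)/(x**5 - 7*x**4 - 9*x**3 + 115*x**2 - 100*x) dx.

Factor the denominator: x*(x - 5)**2*(x - 1)*(x + 4).
Partial-fraction decomposition: -107/(540*(x + 4)) - 11/(80*(x - 1)) + 617/(2160*(x - 5)) + 23/(12*(x - 5)**2) + 1/(20*x).
Integrate each term; A/(x−a) gives A·log|x−a|; A/(x−a)² gives −A/(x−a).

log(x)/20 + 617*log(x - 5)/2160 - 11*log(x - 1)/80 - 107*log(x + 4)/540 - 23/(12*x - 60) + C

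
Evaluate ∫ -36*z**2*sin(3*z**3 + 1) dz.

Let u = 3*z**3 + 1, so du = (9*z**2) dz.
Rewriting, the integral becomes -4·∫ sin(u) du = -4·-cos(u).
Substituting back, u = 3*z**3 + 1.

4*cos(3*z**3 + 1) + C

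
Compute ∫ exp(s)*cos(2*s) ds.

Let I denote the integral. Integrate by parts with u = cos(2*s), dv = exp(s) ds, so v = exp(s): I = exp(s)*cos(2*s) + 2·∫ exp(s)*sin(2*s) ds.
Apply parts again with u = sin(2*s), dv = exp(s) ds: ∫ exp(s)*sin(2*s) ds = exp(s)*sin(2*s) − 2·I. Substituting back brings back I: I = 2*exp(s)*sin(2*s) + exp(s)*cos(2*s) − 4·I.
Solving for I: (1 + 4)·I equals the remaining terms, so I = (1/5)·(2*exp(s)*sin(2*s) + exp(s)*cos(2*s)).

2*exp(s)*sin(2*s)/5 + exp(s)*cos(2*s)/5 + C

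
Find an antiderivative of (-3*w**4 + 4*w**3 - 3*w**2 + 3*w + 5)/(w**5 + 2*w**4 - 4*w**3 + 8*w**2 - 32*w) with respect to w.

-5*log(w)/32 - 17*log(w - 2)/96 - 1079*log(w + 4)/480 - 67*log(w**2 + 4)/320 + 109*atan(w/2)/160 + C

Factor the denominator: w*(w - 2)*(w + 4)*(w**2 + 4).
Partial-fraction decomposition: -(67*w - 218)/(160*(w**2 + 4)) - 1079/(480*(w + 4)) - 17/(96*(w - 2)) - 5/(32*w).
Integrate each term; A/(w−a) gives A·log|w−a|; the (Bw+D)/(w²+p²) term gives a log and an atan.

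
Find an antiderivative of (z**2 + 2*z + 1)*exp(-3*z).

(-9*z**2 - 24*z - 17)*exp(-3*z)/27 + C

Use integration by parts with u = z**2 + 2*z + 1, dv = exp(-3*z) dz, so v = -exp(-3*z)/3.
Apply parts 2 times (tabular method): alternate signs, differentiate u down to 0, integrate dv up.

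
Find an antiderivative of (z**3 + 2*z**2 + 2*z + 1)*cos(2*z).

z**3*sin(2*z)/2 + z**2*sin(2*z) + 3*z**2*cos(2*z)/4 + z*sin(2*z)/4 + z*cos(2*z) + cos(2*z)/8 + C

Use integration by parts with u = z**3 + 2*z**2 + 2*z + 1, dv = cos(2*z) dz, so v = sin(2*z)/2.
Apply parts 3 times (tabular method): alternate signs, differentiate u down to 0, integrate dv up.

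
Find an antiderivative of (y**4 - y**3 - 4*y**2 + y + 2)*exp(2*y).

Use integration by parts with u = y**4 - y**3 - 4*y**2 + y + 2, dv = exp(2*y) dy, so v = exp(2*y)/2.
Apply parts 4 times (tabular method): alternate signs, differentiate u down to 0, integrate dv up.

(4*y**4 - 12*y**3 + 2*y**2 + 2*y + 7)*exp(2*y)/8 + C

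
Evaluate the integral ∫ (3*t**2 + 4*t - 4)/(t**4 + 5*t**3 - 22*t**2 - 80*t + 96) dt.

Factor the denominator: (t - 4)*(t - 1)*(t + 4)*(t + 6).
Partial-fraction decomposition: -4/(7*(t + 6)) + 7/(20*(t + 4)) - 1/(35*(t - 1)) + 1/(4*(t - 4)).
Integrate each term: A/(t−a) contributes A·log|t−a|.

log(t - 4)/4 - log(t - 1)/35 + 7*log(t + 4)/20 - 4*log(t + 6)/7 + C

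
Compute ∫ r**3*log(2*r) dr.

Use integration by parts with u = log(2*r), dv = r**3 dr.
Then du = 1/r dr and v = r**4/4.

r**4*(log(r) + log(2))/4 - r**4/16 + C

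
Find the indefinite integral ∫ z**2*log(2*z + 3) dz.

Use integration by parts with u = log(2*z + 3), dv = z**2 dz.
Then du = 2/(2*z + 3) dz and v = z**3/3.

z**3*log(2*z + 3)/3 - z**3/9 + z**2/4 - 3*z/4 + 9*log(2*z + 3)/8 + C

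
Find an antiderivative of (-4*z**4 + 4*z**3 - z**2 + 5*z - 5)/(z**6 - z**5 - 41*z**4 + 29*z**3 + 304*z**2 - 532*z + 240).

-4331*log(z - 6)/11000 + 31*log(z - 2)/168 - 11*log(z - 1)/900 - 1321*log(z + 4)/1500 + 3055*log(z + 5)/2772 + 1/(150*z - 150) + C

Factor the denominator: (z - 6)*(z - 2)*(z - 1)**2*(z + 4)*(z + 5).
Partial-fraction decomposition: 3055/(2772*(z + 5)) - 1321/(1500*(z + 4)) - 11/(900*(z - 1)) - 1/(150*(z - 1)**2) + 31/(168*(z - 2)) - 4331/(11000*(z - 6)).
Integrate each term; A/(z−a) gives A·log|z−a|; A/(z−a)² gives −A/(z−a).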